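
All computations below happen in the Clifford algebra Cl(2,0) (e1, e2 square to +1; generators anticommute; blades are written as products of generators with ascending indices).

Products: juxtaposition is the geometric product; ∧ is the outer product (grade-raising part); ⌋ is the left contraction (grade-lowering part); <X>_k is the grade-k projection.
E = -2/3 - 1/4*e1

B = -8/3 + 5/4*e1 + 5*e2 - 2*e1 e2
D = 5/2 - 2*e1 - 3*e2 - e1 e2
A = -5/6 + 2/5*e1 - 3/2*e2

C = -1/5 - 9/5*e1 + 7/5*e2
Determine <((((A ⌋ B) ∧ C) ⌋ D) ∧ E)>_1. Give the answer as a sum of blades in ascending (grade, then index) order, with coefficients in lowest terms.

step 1: -43/9 - 97/24*e1 - 149/30*e2 + 5/3*e1 e2
step 2: 43/45 + 1129/120*e1 - 2563/450*e2 - 8959/600*e1 e2
step 3: -25691/1800 - 1141/150*e1 - 491/40*e2 - 43/45*e1 e2
step 4: 25691/2700 + 62203/7200*e1 + 491/60*e2 - 2101/864*e1 e2
step 5: 62203/7200*e1 + 491/60*e2
Answer: 62203/7200*e1 + 491/60*e2


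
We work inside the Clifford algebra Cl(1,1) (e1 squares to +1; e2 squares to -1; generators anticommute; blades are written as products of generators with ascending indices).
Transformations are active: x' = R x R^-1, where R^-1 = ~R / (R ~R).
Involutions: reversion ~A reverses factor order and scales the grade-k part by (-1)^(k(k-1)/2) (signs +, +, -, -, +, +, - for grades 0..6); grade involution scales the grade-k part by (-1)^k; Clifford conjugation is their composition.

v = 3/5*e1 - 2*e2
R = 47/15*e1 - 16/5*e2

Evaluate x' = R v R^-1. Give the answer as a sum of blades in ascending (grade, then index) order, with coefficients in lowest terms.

~R = 47/15*e1 - 16/5*e2, and R ~R = -19/45, so R^-1 = ~R / (-19/45).
R v = -113/25 - 326/75*e1 e2
Answer: 31581/475*e1 - 31594/475*e2


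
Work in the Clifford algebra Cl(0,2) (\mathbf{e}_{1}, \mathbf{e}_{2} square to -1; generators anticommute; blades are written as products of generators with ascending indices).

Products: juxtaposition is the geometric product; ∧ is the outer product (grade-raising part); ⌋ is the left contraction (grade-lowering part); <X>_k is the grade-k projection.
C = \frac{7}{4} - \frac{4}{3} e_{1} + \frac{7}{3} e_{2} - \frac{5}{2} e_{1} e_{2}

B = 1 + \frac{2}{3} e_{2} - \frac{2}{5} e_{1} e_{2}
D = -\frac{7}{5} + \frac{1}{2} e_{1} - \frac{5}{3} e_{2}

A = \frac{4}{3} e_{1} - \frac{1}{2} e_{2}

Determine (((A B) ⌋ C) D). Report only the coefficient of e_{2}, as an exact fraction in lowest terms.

step 1: \frac{1}{3} + \frac{23}{15} e_{1} + \frac{1}{30} e_{2} + \frac{8}{9} e_{1} e_{2}
step 2: \frac{859}{180} - \frac{19}{36} e_{1} + \frac{83}{18} e_{2} - \frac{5}{6} e_{1} e_{2}
step 3: \frac{6847}{5400} + \frac{125}{72} e_{1} - \frac{4003}{270} e_{2} - \frac{7}{27} e_{1} e_{2}
Answer: -\frac{4003}{270}


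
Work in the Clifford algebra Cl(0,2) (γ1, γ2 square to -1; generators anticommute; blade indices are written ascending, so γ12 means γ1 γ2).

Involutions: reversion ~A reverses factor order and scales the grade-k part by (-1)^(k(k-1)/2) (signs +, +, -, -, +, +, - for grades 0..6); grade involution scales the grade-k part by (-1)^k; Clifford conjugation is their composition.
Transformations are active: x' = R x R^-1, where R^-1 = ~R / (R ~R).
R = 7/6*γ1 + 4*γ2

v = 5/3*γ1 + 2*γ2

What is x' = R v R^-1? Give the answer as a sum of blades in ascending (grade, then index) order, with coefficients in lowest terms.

~R = 7/6*γ1 + 4*γ2, and R ~R = -625/36, so R^-1 = ~R / (-625/36).
R v = -179/18 - 13/3*γ12
Answer: -619/1875*γ1 + 1614/625*γ2


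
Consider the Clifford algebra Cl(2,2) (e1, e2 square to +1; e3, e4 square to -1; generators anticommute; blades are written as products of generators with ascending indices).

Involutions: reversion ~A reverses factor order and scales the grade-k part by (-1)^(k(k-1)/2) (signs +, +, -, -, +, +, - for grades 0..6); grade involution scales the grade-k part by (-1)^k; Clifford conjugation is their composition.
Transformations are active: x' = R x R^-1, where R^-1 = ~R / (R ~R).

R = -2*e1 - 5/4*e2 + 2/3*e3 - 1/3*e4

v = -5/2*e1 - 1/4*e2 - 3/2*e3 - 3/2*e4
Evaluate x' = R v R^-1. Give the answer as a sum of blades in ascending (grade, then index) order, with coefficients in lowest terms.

~R = -2*e1 - 5/4*e2 + 2/3*e3 - 1/3*e4, and R ~R = 721/144, so R^-1 = ~R / (721/144).
R v = 93/16 - 21/8*e1 e2 + 14/3*e1 e3 + 13/6*e1 e4 + 49/24*e2 e3 + 43/24*e2 e4 - 3/2*e3 e4
Answer: -3091/1442*e1 - 7649/2884*e2 + 4395/1442*e3 + 1047/1442*e4


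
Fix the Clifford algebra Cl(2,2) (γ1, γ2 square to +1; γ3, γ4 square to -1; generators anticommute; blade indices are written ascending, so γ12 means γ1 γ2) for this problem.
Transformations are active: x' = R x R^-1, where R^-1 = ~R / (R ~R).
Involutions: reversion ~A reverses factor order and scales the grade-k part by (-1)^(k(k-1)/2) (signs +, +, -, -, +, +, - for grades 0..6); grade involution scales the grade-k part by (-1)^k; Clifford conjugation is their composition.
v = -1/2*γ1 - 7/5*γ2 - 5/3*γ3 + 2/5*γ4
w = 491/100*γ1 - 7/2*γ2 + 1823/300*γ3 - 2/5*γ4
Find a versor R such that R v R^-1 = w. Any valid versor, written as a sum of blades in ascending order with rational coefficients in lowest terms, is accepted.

Key observation: q(v) = q(w) = -131/180 (sandwiches preserve the norm), so R = v + w = 441/100*γ1 - 49/10*γ2 + 441/100*γ3 works whenever it is invertible — the component of v along it is kept and (v - w)/2 reverses, sending v to w.
Answer: 441/100*γ1 - 49/10*γ2 + 441/100*γ3


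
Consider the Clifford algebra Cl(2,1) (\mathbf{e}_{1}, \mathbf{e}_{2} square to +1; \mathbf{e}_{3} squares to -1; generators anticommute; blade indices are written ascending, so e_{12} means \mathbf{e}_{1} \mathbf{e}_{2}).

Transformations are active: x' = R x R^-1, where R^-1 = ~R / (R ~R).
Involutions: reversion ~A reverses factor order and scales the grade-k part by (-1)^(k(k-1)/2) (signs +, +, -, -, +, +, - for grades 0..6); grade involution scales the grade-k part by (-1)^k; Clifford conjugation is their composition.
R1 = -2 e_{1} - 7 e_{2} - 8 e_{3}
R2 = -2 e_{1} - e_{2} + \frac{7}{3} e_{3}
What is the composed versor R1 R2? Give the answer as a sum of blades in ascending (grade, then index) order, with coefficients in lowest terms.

Distribute over the terms of R1 (each basis-blade product reordered to ascending indices, repeated generators contracted through their squares):
(-2 e_{1}) R2 = 4 + 2 e_{12} - \frac{14}{3} e_{13}
(-7 e_{2}) R2 = 7 - 14 e_{12} - \frac{49}{3} e_{23}
(-8 e_{3}) R2 = \frac{56}{3} - 16 e_{13} - 8 e_{23}
Summing the partial products and collecting blades:
Answer: \frac{89}{3} - 12 e_{12} - \frac{62}{3} e_{13} - \frac{73}{3} e_{23}


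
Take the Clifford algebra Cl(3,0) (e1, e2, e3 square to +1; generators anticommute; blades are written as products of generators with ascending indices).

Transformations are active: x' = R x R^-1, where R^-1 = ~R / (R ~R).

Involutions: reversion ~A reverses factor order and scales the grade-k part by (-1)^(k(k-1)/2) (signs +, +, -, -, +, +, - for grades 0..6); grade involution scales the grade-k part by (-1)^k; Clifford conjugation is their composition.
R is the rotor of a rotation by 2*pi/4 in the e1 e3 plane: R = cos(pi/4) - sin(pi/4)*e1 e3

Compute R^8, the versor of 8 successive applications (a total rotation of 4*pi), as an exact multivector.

Half-angle bookkeeping: 8 applications in e1 e3 add up to rotor phase 8*pi/4 = 2*pi, so R^8 = cos(2*pi) - sin(2*pi)*e1 e3.
cos(2*pi) = 1 and sin(2*pi) = 0, so R^8 = 1. The total rotation 4*pi is 2 full turns, so every vector returns to itself, yet the rotor is +1, back on the identity sheet (an even number of 2*pi turns).
Answer: 1


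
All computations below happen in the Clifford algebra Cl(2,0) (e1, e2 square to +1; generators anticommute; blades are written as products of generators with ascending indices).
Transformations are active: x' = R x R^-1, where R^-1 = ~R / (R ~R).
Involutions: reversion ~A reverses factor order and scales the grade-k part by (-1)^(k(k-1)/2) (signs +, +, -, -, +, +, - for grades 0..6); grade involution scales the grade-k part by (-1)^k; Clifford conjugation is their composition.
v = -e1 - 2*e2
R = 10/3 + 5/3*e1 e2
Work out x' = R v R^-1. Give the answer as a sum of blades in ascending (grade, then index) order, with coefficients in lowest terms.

~R = 10/3 - 5/3*e1 e2, and R ~R = 125/9, so R^-1 = ~R / (125/9).
R v = -20/3*e1 - 5*e2
Answer: -11/5*e1 - 2/5*e2


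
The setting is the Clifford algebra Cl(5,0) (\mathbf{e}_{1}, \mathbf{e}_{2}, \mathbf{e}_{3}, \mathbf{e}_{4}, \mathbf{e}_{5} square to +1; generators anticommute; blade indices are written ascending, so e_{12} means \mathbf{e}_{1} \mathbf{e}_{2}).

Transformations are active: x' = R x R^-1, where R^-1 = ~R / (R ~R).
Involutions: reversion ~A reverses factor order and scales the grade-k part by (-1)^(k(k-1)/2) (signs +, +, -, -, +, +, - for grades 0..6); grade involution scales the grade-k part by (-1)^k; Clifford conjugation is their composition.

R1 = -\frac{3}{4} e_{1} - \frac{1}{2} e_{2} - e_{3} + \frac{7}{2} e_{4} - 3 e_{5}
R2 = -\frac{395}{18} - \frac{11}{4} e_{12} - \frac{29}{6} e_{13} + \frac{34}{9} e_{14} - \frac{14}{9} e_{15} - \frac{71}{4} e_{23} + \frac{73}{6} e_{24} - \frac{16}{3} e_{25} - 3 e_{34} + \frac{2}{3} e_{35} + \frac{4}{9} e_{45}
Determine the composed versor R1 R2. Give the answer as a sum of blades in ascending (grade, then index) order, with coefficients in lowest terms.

Distribute over the terms of R1 (each basis-blade product reordered to ascending indices, repeated generators contracted through their squares):
(-\frac{3}{4} e_{1}) R2 = \frac{395}{24} e_{1} + \frac{33}{16} e_{2} + \frac{29}{8} e_{3} - \frac{17}{6} e_{4} + \frac{7}{6} e_{5} + \frac{213}{16} e_{123} - \frac{73}{8} e_{124} + 4 e_{125} + \frac{9}{4} e_{134} - \frac{1}{2} e_{135} - \frac{1}{3} e_{145}
(-\frac{1}{2} e_{2}) R2 = -\frac{11}{8} e_{1} + \frac{395}{36} e_{2} + \frac{71}{8} e_{3} - \frac{73}{12} e_{4} + \frac{8}{3} e_{5} - \frac{29}{12} e_{123} + \frac{17}{9} e_{124} - \frac{7}{9} e_{125} + \frac{3}{2} e_{234} - \frac{1}{3} e_{235} - \frac{2}{9} e_{245}
(-e_{3}) R2 = -\frac{29}{6} e_{1} - \frac{71}{4} e_{2} + \frac{395}{18} e_{3} + 3 e_{4} - \frac{2}{3} e_{5} + \frac{11}{4} e_{123} + \frac{34}{9} e_{134} - \frac{14}{9} e_{135} + \frac{73}{6} e_{234} - \frac{16}{3} e_{235} - \frac{4}{9} e_{345}
(\frac{7}{2} e_{4}) R2 = -\frac{119}{9} e_{1} - \frac{511}{12} e_{2} + \frac{21}{2} e_{3} - \frac{2765}{36} e_{4} + \frac{14}{9} e_{5} - \frac{77}{8} e_{124} - \frac{203}{12} e_{134} + \frac{49}{9} e_{145} - \frac{497}{8} e_{234} + \frac{56}{3} e_{245} - \frac{7}{3} e_{345}
(-3 e_{5}) R2 = -\frac{14}{3} e_{1} - 16 e_{2} + 2 e_{3} + \frac{4}{3} e_{4} + \frac{395}{6} e_{5} + \frac{33}{4} e_{125} + \frac{29}{2} e_{135} - \frac{34}{3} e_{145} + \frac{213}{4} e_{235} - \frac{73}{2} e_{245} + 9 e_{345}
Summing the partial products and collecting blades:
Answer: -\frac{275}{36} e_{1} - \frac{9115}{144} e_{2} + \frac{845}{18} e_{3} - \frac{1465}{18} e_{4} + \frac{635}{9} e_{5} + \frac{655}{48} e_{123} - \frac{607}{36} e_{124} + \frac{413}{36} e_{125} - \frac{98}{9} e_{134} + \frac{112}{9} e_{135} - \frac{56}{9} e_{145} - \frac{1163}{24} e_{234} + \frac{571}{12} e_{235} - \frac{325}{18} e_{245} + \frac{56}{9} e_{345}


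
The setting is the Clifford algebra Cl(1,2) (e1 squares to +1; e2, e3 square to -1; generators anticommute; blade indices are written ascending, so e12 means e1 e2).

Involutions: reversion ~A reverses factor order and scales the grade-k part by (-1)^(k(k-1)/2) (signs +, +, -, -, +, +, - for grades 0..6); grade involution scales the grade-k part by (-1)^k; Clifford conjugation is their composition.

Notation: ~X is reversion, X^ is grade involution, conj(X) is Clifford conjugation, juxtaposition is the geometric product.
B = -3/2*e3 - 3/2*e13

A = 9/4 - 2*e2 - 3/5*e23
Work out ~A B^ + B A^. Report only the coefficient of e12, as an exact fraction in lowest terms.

first term: -9/10*e2 + 27/8*e3 + 9/10*e12 - 27/8*e13 - 3*e23 - 3*e123
second term: 9/10*e2 - 27/8*e3 + 9/10*e12 - 27/8*e13 + 3*e23 + 3*e123
Answer: 9/5


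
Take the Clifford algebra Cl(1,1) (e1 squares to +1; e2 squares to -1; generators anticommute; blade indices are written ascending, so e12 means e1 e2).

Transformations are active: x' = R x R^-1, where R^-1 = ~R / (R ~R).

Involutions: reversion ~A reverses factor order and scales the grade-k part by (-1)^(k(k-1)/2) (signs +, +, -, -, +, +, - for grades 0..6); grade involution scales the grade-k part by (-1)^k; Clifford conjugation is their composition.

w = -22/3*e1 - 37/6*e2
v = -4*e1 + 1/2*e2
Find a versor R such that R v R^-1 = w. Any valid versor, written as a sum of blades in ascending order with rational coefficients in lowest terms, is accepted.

Reasoning: v^2 = w^2 = 63/4 since conjugation preserves the quadratic form; R = v + w = -34/3*e1 - 17/3*e2 is then valid when invertible, keeping its own part and reversing (v - w)/2.
Answer: -34/3*e1 - 17/3*e2


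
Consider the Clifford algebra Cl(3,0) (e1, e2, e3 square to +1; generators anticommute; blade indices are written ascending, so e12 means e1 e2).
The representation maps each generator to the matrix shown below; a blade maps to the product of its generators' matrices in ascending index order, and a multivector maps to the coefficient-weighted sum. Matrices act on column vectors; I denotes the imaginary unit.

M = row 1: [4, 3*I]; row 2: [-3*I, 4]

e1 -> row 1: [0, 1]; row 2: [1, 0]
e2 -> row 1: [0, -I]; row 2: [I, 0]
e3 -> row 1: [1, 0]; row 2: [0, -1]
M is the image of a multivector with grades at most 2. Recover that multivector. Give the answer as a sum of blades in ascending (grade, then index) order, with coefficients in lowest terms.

Method: 1, rho(e1), rho(e2), rho(e3) form a trace-orthogonal basis of the 2x2 complex matrices (tr(X Y) = 2 if X = Y, else 0), so M = m0*1 + m1*rho(e1) + m2*rho(e2) + m3*rho(e3) with m0 = tr(M)/2 = 4, m1 = tr(M rho(e1))/2 = 0, m2 = tr(M rho(e2))/2 = -3, m3 = tr(M rho(e3))/2 = 0.
Multiplying table entries, the bivector images are rho(e12) = I*rho(e3), rho(e13) = -I*rho(e2), rho(e23) = I*rho(e1); with real blade coefficients the real parts of m0..m3 are the coefficients of 1, e1, e2, e3 and the imaginary parts give the bivectors (e23: Im m1, e13: -Im m2, e12: Im m3).
Answer: 4 - 3*e2


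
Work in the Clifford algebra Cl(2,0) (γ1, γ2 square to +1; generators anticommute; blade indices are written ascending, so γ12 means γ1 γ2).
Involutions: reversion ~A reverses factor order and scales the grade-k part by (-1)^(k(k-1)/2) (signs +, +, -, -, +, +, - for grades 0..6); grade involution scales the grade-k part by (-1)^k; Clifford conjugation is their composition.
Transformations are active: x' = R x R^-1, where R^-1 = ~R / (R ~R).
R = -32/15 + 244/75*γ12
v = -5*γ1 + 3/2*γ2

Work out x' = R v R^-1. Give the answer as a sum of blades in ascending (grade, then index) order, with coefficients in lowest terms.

~R = -32/15 - 244/75*γ12, and R ~R = 85136/5625, so R^-1 = ~R / (85136/5625).
R v = 1166/75*γ1 + 196/15*γ2
Answer: 3285/5321*γ1 - 55163/10642*γ2


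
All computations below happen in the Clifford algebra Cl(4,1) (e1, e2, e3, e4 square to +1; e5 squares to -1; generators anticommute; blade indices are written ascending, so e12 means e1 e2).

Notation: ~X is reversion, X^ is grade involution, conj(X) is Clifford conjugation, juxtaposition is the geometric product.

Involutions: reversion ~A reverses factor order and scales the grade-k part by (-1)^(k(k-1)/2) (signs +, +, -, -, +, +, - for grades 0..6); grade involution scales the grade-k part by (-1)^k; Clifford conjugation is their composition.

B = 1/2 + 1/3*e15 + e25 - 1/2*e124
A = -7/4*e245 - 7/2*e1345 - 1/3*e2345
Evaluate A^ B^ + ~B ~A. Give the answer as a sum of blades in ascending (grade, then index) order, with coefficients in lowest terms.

first term: -7/4*e4 + 7/8*e15 - 3/2*e34 + 7/12*e124 - 1/6*e135 + 7/4*e235 + 7/8*e245 - 61/18*e1234 - 7/4*e1345 - 1/6*e2345
second term: 7/4*e4 - 7/8*e15 + 3/2*e34 + 7/12*e124 - 1/6*e135 + 7/4*e235 + 7/8*e245 - 61/18*e1234 - 7/4*e1345 - 1/6*e2345
Answer: 7/6*e124 - 1/3*e135 + 7/2*e235 + 7/4*e245 - 61/9*e1234 - 7/2*e1345 - 1/3*e2345


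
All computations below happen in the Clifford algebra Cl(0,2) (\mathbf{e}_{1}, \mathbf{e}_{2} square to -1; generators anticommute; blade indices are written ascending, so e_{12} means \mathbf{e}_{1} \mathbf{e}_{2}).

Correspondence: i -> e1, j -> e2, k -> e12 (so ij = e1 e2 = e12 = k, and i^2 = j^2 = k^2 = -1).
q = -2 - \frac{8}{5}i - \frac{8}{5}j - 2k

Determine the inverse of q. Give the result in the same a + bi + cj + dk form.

In blades: q = -2 - \frac{8}{5} e_{1} - \frac{8}{5} e_{2} - 2 e_{12}.
With qbar = -2 + \frac{8}{5} e_{1} + \frac{8}{5} e_{2} + 2 e_{12} (scalar fixed, mapped units negated), q qbar = \frac{328}{25} (the sum of squared coefficients), so q^-1 = qbar / (\frac{328}{25}) = -\frac{25}{164} + \frac{5}{41} e_{1} + \frac{5}{41} e_{2} + \frac{25}{164} e_{12}; translating back:
Answer: -\frac{25}{164} + \frac{5}{41}i + \frac{5}{41}j + \frac{25}{164}k


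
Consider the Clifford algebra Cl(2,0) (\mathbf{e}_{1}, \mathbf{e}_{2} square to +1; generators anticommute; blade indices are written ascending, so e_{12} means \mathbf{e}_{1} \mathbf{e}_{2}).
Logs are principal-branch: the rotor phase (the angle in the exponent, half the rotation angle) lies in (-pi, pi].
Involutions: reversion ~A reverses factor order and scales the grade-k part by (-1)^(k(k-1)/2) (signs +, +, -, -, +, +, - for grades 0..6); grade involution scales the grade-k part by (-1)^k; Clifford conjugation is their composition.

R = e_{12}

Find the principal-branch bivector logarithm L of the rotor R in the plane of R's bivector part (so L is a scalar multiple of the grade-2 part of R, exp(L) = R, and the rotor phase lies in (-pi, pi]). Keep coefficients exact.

The scalar part of R is 0, which fixes the principal-branch rotor phase; the unit plane is then the bivector part divided by the sine of that phase, and L is that plane scaled by the phase.
Concretely: cos(phase) = 0 gives phase = ±\frac{\pi}{2}, and since phase/sin(phase) is even the sign is immaterial: L = (phase/sin(phase)) * <R>_2 = (\frac{\pi}{2}) * <R>_2.
Answer: \frac{\pi}{2} e_{12}


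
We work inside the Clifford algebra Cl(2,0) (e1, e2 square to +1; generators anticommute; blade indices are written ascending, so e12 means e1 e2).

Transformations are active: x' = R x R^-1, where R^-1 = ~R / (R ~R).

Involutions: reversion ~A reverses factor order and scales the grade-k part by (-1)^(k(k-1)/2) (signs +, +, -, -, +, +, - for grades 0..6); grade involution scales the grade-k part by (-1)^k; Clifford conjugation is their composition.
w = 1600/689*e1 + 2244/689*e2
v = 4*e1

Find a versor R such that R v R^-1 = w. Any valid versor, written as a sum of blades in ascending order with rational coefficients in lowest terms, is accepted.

Construction: equal norms (both 16) license R = v + w = 4356/689*e1 + 2244/689*e2 — nothing changes along that direction, while (v - w)/2 changes sign, so v maps onto w.
Answer: 4356/689*e1 + 2244/689*e2


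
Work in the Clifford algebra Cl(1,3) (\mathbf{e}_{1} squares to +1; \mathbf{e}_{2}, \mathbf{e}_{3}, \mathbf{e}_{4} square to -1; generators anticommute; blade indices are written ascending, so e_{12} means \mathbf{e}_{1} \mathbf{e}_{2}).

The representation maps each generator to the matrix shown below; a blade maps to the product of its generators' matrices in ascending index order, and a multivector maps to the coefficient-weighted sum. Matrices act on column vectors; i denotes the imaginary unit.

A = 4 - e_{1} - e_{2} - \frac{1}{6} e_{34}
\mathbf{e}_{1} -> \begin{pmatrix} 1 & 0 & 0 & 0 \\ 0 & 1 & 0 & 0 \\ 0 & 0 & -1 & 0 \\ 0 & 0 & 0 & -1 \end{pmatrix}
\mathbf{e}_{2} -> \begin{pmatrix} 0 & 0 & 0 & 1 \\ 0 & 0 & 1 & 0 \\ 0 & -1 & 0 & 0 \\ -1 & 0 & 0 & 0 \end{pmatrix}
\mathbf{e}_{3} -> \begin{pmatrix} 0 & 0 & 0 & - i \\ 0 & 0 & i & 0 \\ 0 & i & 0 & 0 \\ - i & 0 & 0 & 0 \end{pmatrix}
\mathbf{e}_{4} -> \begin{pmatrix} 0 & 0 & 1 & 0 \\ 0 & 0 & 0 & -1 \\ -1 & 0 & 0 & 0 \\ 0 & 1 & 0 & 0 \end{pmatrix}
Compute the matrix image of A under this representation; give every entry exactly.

Bivector images (products of the table entries): rho(e_{34}) = rho(\mathbf{e}_{3})rho(\mathbf{e}_{4}) = \begin{pmatrix} 0 & - i & 0 & 0 \\ - i & 0 & 0 & 0 \\ 0 & 0 & 0 & - i \\ 0 & 0 & - i & 0 \end{pmatrix}.
M = (4)*1 + (-1)*rho(e_{1}) + (-1)*rho(e_{2}) + (-\frac{1}{6})*rho(e_{34}), summed entrywise (1 is the identity matrix):
Answer: \begin{pmatrix} 3 & \frac{i}{6} & 0 & -1 \\ \frac{i}{6} & 3 & -1 & 0 \\ 0 & 1 & 5 & \frac{i}{6} \\ 1 & 0 & \frac{i}{6} & 5 \end{pmatrix}


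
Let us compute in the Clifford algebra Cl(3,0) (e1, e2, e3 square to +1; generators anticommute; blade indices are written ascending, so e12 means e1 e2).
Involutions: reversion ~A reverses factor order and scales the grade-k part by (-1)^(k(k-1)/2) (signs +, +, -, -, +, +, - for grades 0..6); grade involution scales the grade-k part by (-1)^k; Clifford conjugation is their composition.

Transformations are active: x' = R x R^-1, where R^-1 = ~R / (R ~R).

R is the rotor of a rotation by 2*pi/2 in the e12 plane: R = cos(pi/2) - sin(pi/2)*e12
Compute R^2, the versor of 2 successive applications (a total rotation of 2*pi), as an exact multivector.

The rotor phase is half the rotation angle and phases add under composition, so 2 steps in the e12 plane accumulate phase 2*(pi/2) = pi: R^2 = cos(pi) - sin(pi)*e12.
cos(pi) = -1 and sin(pi) = 0, so R^2 = -1. The total rotation 2*pi is 1 full turn, so every vector returns to itself, yet the rotor is -1, on the OTHER sheet of the double cover (an odd number of 2*pi turns).
Answer: -1


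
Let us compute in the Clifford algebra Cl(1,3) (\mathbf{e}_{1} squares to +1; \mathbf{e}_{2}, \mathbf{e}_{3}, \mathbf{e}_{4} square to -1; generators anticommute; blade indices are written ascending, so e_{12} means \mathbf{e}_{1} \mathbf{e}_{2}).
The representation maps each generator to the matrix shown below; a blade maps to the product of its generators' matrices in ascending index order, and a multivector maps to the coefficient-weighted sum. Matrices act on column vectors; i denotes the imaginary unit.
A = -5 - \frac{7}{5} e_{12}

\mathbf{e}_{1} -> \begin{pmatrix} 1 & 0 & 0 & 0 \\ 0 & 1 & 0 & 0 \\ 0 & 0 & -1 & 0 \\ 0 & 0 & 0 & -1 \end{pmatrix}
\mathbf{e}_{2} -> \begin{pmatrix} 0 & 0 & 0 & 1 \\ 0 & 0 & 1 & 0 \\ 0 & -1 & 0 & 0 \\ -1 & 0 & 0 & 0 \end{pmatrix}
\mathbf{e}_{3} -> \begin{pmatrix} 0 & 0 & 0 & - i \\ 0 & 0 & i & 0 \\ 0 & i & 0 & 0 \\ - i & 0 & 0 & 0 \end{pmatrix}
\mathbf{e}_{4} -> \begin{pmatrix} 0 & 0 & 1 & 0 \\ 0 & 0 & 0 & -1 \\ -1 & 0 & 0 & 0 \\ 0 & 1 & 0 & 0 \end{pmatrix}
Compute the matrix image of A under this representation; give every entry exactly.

Bivector images (products of the table entries): rho(e_{12}) = rho(\mathbf{e}_{1})rho(\mathbf{e}_{2}) = \begin{pmatrix} 0 & 0 & 0 & 1 \\ 0 & 0 & 1 & 0 \\ 0 & 1 & 0 & 0 \\ 1 & 0 & 0 & 0 \end{pmatrix}.
M = (-5)*1 + (-\frac{7}{5})*rho(e_{12}), summed entrywise (1 is the identity matrix):
Answer: \begin{pmatrix} -5 & 0 & 0 & - \frac{7}{5} \\ 0 & -5 & - \frac{7}{5} & 0 \\ 0 & - \frac{7}{5} & -5 & 0 \\ - \frac{7}{5} & 0 & 0 & -5 \end{pmatrix}


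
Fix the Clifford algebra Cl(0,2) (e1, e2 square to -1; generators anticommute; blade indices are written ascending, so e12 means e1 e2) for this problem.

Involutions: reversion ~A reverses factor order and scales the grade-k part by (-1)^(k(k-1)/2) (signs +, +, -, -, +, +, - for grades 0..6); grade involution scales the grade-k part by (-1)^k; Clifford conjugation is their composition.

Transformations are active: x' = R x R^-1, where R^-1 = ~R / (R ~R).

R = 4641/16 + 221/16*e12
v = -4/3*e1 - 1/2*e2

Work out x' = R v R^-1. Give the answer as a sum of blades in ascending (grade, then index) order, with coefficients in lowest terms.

~R = 4641/16 - 221/16*e12, and R ~R = 10793861/128, so R^-1 = ~R / (10793861/128).
R v = -12155/32*e1 - 15691/96*e2
Answer: -1697/1326*e1 - 138/221*e2


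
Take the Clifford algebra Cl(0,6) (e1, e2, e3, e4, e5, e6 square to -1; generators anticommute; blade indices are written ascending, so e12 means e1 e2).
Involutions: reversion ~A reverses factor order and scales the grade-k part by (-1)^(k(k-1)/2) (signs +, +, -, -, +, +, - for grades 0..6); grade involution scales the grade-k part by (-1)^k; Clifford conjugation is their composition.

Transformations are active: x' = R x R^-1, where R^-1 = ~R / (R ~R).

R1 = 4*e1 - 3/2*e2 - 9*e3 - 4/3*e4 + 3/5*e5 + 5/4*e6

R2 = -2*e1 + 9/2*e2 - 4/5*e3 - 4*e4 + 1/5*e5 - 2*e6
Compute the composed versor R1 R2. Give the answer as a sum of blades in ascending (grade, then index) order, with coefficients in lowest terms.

Distribute over the terms of R1 (each basis-blade product reordered to ascending indices, repeated generators contracted through their squares):
(4*e1) R2 = 8 + 18*e12 - 16/5*e13 - 16*e14 + 4/5*e15 - 8*e16
(-3/2*e2) R2 = 27/4 - 3*e12 + 6/5*e23 + 6*e24 - 3/10*e25 + 3*e26
(-9*e3) R2 = -36/5 - 18*e13 + 81/2*e23 + 36*e34 - 9/5*e35 + 18*e36
(-4/3*e4) R2 = -16/3 - 8/3*e14 + 6*e24 - 16/15*e34 - 4/15*e45 + 8/3*e46
(3/5*e5) R2 = -3/25 + 6/5*e15 - 27/10*e25 + 12/25*e35 + 12/5*e45 - 6/5*e56
(5/4*e6) R2 = 5/2 + 5/2*e16 - 45/8*e26 + e36 + 5*e46 - 1/4*e56
Summing the partial products and collecting blades:
Answer: 1379/300 + 15*e12 - 106/5*e13 - 56/3*e14 + 2*e15 - 11/2*e16 + 417/10*e23 + 12*e24 - 3*e25 - 21/8*e26 + 524/15*e34 - 33/25*e35 + 19*e36 + 32/15*e45 + 23/3*e46 - 29/20*e56


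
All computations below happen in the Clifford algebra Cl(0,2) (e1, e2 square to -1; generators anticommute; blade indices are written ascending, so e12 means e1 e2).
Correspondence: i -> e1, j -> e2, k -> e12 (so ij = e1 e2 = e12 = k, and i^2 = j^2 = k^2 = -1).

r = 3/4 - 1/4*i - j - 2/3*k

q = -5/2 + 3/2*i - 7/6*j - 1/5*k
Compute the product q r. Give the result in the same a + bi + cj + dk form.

In blades: q = -5/2 + 3/2*e1 - 7/6*e2 - 1/5*e12, r = 3/4 - 1/4*e1 - e2 - 2/3*e12.
Distribute q over r term by term (generator squares from the signature, products reordered to ascending indices): (-5/2)*r = -15/8 + 5/8*e1 + 5/2*e2 + 5/3*e12; (3/2*e1)*r = 3/8 + 9/8*e1 + e2 - 3/2*e12; (-7/6*e2)*r = -7/6 + 7/9*e1 - 7/8*e2 - 7/24*e12; (-1/5*e12)*r = -2/15 - 1/5*e1 + 1/20*e2 - 3/20*e12.
Sum: -14/5 + 419/180*e1 + 107/40*e2 - 11/40*e12; translating back through the correspondence:
Answer: -14/5 + 419/180*i + 107/40*j - 11/40*k


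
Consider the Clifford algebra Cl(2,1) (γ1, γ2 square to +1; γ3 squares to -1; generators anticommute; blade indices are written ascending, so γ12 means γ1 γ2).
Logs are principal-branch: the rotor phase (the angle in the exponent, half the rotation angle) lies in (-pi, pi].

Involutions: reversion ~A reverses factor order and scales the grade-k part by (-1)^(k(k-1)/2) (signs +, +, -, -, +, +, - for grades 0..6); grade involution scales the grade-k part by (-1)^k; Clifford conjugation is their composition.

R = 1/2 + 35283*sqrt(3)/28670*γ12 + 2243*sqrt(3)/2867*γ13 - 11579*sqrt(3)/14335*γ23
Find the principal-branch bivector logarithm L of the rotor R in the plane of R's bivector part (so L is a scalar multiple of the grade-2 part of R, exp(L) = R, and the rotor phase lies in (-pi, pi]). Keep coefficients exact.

The scalar part of R is 1/2, which pins the rotor phase on the principal branch; dividing the bivector part by the sine of that phase recovers the unit plane, and L is the phase times that plane.
Concretely: cos(phase) = 1/2 gives phase = ±pi/3, and since phase/sin(phase) is even the sign is immaterial: L = (phase/sin(phase)) * <R>_2 = (2*sqrt(3)*pi/9) * <R>_2.
Answer: 11761*pi/14335*γ12 + 4486*pi/8601*γ13 - 23158*pi/43005*γ23


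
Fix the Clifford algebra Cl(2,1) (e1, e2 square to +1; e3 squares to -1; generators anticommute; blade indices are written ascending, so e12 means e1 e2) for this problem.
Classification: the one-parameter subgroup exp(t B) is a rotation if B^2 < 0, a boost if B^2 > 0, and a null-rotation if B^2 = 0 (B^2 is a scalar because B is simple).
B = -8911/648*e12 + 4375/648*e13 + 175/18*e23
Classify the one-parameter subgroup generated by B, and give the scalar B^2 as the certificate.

B^2 term by term: the squares give (-8911/648)^2*(e12)^2 + (4375/648)^2*(e13)^2 + (175/18)^2*(e23)^2 = 79405921/419904*(-1) + 19140625/419904*(+1) + 30625/324*(+1) = -49 (each basis 2-blade squares to minus the product of its generators' squares); cross terms between blades sharing an index anticommute and cancel. So B^2 = -49.
Answer: rotation, certificate B^2 = -49. Certificate logic: -49 is a conjugation-invariant scalar, so its sign fixes rotation versus boost versus null-rotation outright.


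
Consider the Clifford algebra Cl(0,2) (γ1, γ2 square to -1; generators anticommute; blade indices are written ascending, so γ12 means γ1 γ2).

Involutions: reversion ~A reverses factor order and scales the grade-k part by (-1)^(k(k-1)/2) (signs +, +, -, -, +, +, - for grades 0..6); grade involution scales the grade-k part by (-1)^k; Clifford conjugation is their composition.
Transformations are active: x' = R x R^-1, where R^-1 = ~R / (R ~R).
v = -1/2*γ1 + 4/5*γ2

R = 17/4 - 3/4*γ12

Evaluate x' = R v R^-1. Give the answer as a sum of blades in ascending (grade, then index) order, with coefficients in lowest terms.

~R = 17/4 + 3/4*γ12, and R ~R = 149/8, so R^-1 = ~R / (149/8).
R v = -61/40*γ1 + 151/40*γ2
Answer: -146/745*γ1 + 275/298*γ2


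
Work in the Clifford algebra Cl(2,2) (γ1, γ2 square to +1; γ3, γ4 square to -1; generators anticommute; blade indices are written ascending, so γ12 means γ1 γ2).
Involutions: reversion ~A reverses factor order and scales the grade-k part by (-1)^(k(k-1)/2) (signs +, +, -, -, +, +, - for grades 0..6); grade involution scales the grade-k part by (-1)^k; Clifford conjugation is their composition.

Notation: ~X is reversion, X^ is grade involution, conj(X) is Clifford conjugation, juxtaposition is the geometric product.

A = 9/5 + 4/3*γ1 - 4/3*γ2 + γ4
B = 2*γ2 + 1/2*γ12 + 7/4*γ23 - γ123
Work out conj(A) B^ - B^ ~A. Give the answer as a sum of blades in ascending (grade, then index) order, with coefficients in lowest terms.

first term: -8/3 - 2/3*γ1 - 64/15*γ2 + 7/3*γ3 + 107/30*γ12 - 4/3*γ13 + 109/60*γ23 - 2*γ24 - 8/15*γ123 - 1/2*γ124 - 7/4*γ234 + γ1234
second term: 8/3 - 2/3*γ1 - 64/15*γ2 + 7/3*γ3 + 107/30*γ12 + 4/3*γ13 + 269/60*γ23 - 2*γ24 + 62/15*γ123 + 1/2*γ124 + 7/4*γ234 + γ1234
Answer: -16/3 - 8/3*γ13 - 8/3*γ23 - 14/3*γ123 - γ124 - 7/2*γ234


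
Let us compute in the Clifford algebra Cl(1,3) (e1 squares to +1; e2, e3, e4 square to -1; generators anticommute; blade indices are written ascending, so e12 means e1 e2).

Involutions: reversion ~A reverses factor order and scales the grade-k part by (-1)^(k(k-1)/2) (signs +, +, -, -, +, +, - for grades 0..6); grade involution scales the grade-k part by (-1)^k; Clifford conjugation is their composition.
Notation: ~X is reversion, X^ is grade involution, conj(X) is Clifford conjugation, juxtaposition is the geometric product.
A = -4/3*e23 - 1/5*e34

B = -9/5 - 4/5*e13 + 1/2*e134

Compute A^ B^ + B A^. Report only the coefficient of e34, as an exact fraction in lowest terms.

first term: -1/10*e1 - 16/15*e12 + 4/25*e14 + 12/5*e23 + 9/25*e34 - 2/3*e124
second term: 1/10*e1 + 16/15*e12 - 4/25*e14 + 12/5*e23 + 9/25*e34 - 2/3*e124
Answer: 18/25


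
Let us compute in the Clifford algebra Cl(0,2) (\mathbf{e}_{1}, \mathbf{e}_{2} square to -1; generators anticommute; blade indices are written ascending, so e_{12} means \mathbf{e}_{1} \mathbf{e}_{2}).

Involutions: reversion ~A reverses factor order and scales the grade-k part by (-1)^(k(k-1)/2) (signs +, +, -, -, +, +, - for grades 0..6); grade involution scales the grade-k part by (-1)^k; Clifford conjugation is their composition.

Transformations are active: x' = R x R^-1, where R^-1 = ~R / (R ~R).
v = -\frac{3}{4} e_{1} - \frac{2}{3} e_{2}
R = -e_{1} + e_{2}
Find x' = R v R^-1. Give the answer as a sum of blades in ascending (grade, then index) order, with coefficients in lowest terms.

~R = -e_{1} + e_{2}, and R ~R = -2, so R^-1 = ~R / (-2).
R v = -\frac{1}{12} + \frac{17}{12} e_{12}
Answer: \frac{2}{3} e_{1} + \frac{3}{4} e_{2}


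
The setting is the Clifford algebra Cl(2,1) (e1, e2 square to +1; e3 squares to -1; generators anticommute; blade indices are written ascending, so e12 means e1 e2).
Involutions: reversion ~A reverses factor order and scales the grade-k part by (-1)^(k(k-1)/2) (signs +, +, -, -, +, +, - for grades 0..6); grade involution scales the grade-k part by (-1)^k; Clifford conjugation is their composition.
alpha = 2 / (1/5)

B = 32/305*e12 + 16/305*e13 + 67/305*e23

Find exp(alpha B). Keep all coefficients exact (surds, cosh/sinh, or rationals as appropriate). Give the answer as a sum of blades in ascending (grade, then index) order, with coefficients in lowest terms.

B^2 term by term: the squares give (32/305)^2*(e12)^2 + (16/305)^2*(e13)^2 + (67/305)^2*(e23)^2 = 1024/93025*(-1) + 256/93025*(+1) + 4489/93025*(+1) = 1/25 (each basis 2-blade squares to minus the product of its generators' squares); cross terms between blades sharing an index anticommute and cancel. So B^2 = 1/25.
B^2 = 1/25 — hyperbolic case — the even/odd split gives cosh and sinh: l = 1/5, alpha*l = 2, so exp(alpha B) = cosh(2) + (sinh(2)/(1/5))*B = cosh(2) + (5*sinh(2))*B.
Answer: cosh(2) + 32*sinh(2)/61*e12 + 16*sinh(2)/61*e13 + 67*sinh(2)/61*e23


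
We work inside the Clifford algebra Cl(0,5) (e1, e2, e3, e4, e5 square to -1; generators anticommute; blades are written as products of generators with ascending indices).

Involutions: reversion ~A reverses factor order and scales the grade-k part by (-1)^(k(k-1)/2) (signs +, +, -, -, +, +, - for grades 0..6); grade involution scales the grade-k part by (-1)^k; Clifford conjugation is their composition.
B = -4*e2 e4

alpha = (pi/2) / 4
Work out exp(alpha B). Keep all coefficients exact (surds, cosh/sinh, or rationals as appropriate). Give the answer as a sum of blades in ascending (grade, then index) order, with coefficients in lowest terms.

B^2 = (-4)^2*(e2 e4)^2 = 16*(-1) = -16 (a basis 2-blade squares to minus the product of its generators' squares).
B^2 = -16 — the negative square puts this in the circular regime; l = 4, alpha*l = pi/2, so exp(alpha B) = cos(pi/2) + (sin(pi/2)/4)*B = 0 + (1/4)*B.
Answer: -e2 e4


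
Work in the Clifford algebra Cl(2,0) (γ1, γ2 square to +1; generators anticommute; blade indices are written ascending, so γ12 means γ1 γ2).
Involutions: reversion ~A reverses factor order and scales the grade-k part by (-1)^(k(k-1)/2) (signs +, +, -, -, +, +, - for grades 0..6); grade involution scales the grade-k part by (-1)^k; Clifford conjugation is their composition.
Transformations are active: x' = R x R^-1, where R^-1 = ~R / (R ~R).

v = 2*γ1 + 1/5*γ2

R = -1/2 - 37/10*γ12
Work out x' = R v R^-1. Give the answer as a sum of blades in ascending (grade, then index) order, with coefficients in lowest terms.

~R = -1/2 + 37/10*γ12, and R ~R = 697/50, so R^-1 = ~R / (697/50).
R v = -87/50*γ1 + 73/10*γ2
Answer: -1307/697*γ1 - 2522/3485*γ2


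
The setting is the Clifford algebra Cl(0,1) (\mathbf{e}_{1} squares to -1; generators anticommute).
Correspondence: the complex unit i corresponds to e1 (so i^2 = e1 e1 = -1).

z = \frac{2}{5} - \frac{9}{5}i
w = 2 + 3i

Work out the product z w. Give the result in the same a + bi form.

In blades: z = \frac{2}{5} - \frac{9}{5} e_{1}, w = 2 + 3 e_{1}.
Distribute z over w term by term (generator squares from the signature, products reordered to ascending indices): (\frac{2}{5})*w = \frac{4}{5} + \frac{6}{5} e_{1}; (-\frac{9}{5} e_{1})*w = \frac{27}{5} - \frac{18}{5} e_{1}.
Sum: \frac{31}{5} - \frac{12}{5} e_{1}; translating back through the correspondence:
Answer: \frac{31}{5} - \frac{12}{5}i


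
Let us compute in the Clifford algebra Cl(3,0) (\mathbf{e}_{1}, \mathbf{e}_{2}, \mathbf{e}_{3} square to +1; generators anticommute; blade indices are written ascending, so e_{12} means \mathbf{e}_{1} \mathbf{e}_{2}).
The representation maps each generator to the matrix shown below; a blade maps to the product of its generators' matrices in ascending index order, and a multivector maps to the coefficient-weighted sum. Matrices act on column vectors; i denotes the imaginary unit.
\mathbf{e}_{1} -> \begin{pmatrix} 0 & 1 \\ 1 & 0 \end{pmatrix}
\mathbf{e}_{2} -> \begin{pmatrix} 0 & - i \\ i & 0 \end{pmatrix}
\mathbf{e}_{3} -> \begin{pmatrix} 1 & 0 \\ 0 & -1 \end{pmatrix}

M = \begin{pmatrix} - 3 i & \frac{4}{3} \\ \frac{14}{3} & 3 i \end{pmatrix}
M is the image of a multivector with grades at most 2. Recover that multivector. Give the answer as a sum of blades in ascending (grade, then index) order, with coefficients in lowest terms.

Method: 1, rho(e_{1}), rho(e_{2}), rho(e_{3}) form a trace-orthogonal basis of the 2x2 complex matrices (tr(X Y) = 2 if X = Y, else 0), so M = m0*1 + m1*rho(e_{1}) + m2*rho(e_{2}) + m3*rho(e_{3}) with m0 = tr(M)/2 = 0, m1 = tr(M rho(e_{1}))/2 = 3, m2 = tr(M rho(e_{2}))/2 = - \frac{5 i}{3}, m3 = tr(M rho(e_{3}))/2 = - 3 i.
Multiplying table entries, the bivector images are rho(e_{12}) = i*rho(e_{3}), rho(e_{13}) = -i*rho(e_{2}), rho(e_{23}) = i*rho(e_{1}); with real blade coefficients the real parts of m0..m3 are the coefficients of 1, e_{1}, e_{2}, e_{3} and the imaginary parts give the bivectors (e_{23}: Im m1, e_{13}: -Im m2, e_{12}: Im m3).
Answer: 3 e_{1} - 3 e_{12} + \frac{5}{3} e_{13}


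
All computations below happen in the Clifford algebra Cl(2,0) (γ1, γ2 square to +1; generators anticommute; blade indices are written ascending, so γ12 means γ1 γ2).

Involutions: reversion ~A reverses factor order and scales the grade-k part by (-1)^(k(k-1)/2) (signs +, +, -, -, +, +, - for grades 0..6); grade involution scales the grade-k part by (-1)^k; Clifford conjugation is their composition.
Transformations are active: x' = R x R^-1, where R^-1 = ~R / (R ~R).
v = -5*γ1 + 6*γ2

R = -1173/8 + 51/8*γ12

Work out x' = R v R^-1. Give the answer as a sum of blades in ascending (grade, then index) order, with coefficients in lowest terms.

~R = -1173/8 - 51/8*γ12, and R ~R = 689265/32, so R^-1 = ~R / (689265/32).
R v = 6171/8*γ1 - 6783/8*γ2
Answer: -1458/265*γ1 + 1469/265*γ2


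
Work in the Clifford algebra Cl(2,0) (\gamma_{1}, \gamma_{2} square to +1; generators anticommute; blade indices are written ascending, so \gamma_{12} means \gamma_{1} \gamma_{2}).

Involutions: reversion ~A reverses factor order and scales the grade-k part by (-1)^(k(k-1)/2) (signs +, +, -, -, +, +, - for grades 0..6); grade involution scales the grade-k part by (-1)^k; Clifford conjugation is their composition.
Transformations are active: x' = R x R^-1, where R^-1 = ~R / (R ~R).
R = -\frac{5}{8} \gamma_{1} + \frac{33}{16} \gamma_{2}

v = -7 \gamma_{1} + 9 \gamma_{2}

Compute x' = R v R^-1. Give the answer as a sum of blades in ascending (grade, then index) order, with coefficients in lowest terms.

~R = -\frac{5}{8} \gamma_{1} + \frac{33}{16} \gamma_{2}, and R ~R = \frac{1189}{256}, so R^-1 = ~R / (\frac{1189}{256}).
R v = \frac{367}{16} + \frac{141}{16} \gamma_{12}
Answer: \frac{983}{1189} \gamma_{1} + \frac{13521}{1189} \gamma_{2}


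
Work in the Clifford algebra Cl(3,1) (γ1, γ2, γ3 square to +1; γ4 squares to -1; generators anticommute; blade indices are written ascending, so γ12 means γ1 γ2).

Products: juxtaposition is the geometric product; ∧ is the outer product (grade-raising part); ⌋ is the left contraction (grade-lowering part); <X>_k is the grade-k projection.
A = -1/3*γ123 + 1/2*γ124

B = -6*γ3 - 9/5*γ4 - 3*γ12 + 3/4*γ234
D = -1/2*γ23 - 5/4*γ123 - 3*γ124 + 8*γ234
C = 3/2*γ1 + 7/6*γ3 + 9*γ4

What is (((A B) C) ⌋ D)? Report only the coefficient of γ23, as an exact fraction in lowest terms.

step 1: -γ3 + 3/2*γ4 + 29/10*γ12 - 3/8*γ13 + 1/4*γ14 + 18/5*γ1234
step 2: -44/3 - 43/16*γ1 - 87/20*γ2 + 9/16*γ3 - 3/8*γ4 + 3/2*γ13 - 9/4*γ14 - 43/4*γ34 - 1741/60*γ123 + 219/10*γ124 - 11/3*γ134 - 27/5*γ234
step 3: -34841/240 - 3019/32*γ2 + 87/40*γ3 - 117/64*γ12 - 87/16*γ13 - 261/20*γ14 + 2629/192*γ23 + 57/16*γ24 - 174/5*γ34 + 55/3*γ123 + 44*γ124 - 352/3*γ234
Answer: 2629/192
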